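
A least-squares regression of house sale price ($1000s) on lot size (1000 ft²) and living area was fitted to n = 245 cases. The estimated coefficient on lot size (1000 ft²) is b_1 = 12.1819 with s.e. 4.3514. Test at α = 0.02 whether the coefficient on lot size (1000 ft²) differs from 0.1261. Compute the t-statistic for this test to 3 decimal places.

t = 2.771

H₀: β₁ = 0.1261 vs H₁: β₁ ≠ 0.1261.
t = (b_1 − β₁⁰)/SE = (12.1819 − 0.1261) / 4.3514 = 2.771.
df = n − k − 1 = 245 − 2 − 1 = 242.
Two-sided p ≈ 0.0060, which is < 0.02, so reject H₀.
There is evidence that the true slope on lot size (1000 ft²) differs from 0.1261 $1000s per unit, holding the other predictors fixed.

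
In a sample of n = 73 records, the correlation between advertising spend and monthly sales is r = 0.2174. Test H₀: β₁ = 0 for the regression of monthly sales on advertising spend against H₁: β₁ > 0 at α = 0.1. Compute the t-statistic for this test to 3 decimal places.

t = 1.877

t = r·√(n − 2)/√(1 − r²) = 0.2174·√71/√0.952737 = 1.877.
df = n − 2 = 71.
One-sided p ≈ 0.0323, which is < 0.1, so reject H₀.
There is evidence of a linear association between advertising spend and monthly sales.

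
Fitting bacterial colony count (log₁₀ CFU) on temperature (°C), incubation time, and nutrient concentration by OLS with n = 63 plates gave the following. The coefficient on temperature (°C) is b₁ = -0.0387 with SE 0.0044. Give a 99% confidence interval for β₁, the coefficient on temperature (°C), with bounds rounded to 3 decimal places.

df = n − k − 1 = 63 − 3 − 1 = 59.
t* = t_{0.005, 59} = 2.661759.
Margin = t* × SE = 2.661759 × 0.0044 = 0.01171.
CI: -0.0387 ± 0.01171 → (-0.050, -0.027).
With 99% confidence, each one-unit increase in temperature (°C) is associated with a change of between -0.050 and -0.027 log₁₀ CFU in bacterial colony count, holding the other predictors fixed.

(-0.050, -0.027)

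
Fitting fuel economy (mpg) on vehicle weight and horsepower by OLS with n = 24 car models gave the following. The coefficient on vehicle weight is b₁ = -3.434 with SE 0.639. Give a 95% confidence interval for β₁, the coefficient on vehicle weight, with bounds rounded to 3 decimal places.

df = n − k − 1 = 24 − 2 − 1 = 21.
t* = t_{0.025, 21} = 2.079614.
Margin = t* × SE = 2.079614 × 0.639 = 1.32887.
CI: -3.434 ± 1.32887 → (-4.763, -2.105).
With 95% confidence, each one-unit increase in vehicle weight is associated with a change of between -4.763 and -2.105 mpg in fuel economy, holding the other predictors fixed.

(-4.763, -2.105)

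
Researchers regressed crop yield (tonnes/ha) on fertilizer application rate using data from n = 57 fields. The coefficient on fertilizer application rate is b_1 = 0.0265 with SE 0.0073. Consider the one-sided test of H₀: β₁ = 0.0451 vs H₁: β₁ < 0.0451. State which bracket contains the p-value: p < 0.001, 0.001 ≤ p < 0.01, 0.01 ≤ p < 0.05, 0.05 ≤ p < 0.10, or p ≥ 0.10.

t = (0.0265 − 0.0451) / 0.0073 = -2.548.
df = n − 2 = 57 − 2 = 55.
One-sided p = P(T_{55} < t) ≈ 0.0068.
So 0.001 ≤ p < 0.01.

0.001 ≤ p < 0.01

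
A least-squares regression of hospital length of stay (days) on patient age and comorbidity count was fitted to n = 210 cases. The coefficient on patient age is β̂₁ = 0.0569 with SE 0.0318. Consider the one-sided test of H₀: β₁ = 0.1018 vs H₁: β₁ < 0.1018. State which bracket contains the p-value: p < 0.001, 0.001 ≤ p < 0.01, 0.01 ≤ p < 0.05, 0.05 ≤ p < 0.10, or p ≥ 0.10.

t = (0.0569 − 0.1018) / 0.0318 = -1.412.
df = n − k − 1 = 210 − 2 − 1 = 207.
One-sided p = P(T_{207} < t) ≈ 0.0797.
So 0.05 ≤ p < 0.10.

0.05 ≤ p < 0.10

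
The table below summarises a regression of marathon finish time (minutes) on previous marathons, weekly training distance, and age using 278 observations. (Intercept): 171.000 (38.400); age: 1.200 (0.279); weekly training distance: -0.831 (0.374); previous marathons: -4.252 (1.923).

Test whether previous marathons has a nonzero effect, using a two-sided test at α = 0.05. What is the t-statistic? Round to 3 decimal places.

Read off: b = -4.252, SE = 1.923 for previous marathons.
H₀: β₁ = 0 vs H₁: β₁ ≠ 0.
t = -4.252 / 1.923 = -2.211.
df = n − k − 1 = 278 − 3 − 1 = 274.
Two-sided p ≈ 0.0279, which is < 0.05, so reject H₀.
There is evidence that previous marathons is associated with marathon finish time, holding the other predictors fixed.

t = -2.211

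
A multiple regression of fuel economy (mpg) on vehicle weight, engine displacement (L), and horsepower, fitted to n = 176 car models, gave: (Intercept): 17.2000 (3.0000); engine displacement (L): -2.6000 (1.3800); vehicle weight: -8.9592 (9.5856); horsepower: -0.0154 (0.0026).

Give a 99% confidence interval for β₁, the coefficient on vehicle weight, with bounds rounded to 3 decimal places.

Read off: b = -8.9592, SE = 9.5856 for vehicle weight.
df = n − k − 1 = 176 − 3 − 1 = 172.
t* = t_{0.005, 172} = 2.604715.
Margin = t* × SE = 2.604715 × 9.5856 = 24.96776.
CI: -8.9592 ± 24.96776 → (-33.927, 16.009).

(-33.927, 16.009)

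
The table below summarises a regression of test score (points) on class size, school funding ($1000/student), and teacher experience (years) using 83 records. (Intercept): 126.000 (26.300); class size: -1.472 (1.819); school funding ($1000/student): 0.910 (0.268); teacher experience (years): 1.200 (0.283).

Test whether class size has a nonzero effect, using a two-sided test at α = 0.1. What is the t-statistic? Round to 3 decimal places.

t = -0.809

Read off: b = -1.472, SE = 1.819 for class size.
H₀: β₁ = 0 vs H₁: β₁ ≠ 0.
t = -1.472 / 1.819 = -0.809.
df = n − k − 1 = 83 − 3 − 1 = 79.
Two-sided p ≈ 0.4208, which is ≥ 0.1, so fail to reject H₀.
The data do not give significant evidence of an association between class size and test score, after adjusting for the other predictors.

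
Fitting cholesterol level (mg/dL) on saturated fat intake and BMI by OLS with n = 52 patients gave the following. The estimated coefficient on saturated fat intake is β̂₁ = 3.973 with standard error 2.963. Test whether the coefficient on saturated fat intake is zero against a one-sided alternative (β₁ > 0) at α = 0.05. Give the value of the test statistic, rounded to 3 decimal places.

H₀: β₁ = 0 vs H₁: β₁ > 0.
t = (β̂₁ − β₁⁰)/SE = 3.973 / 2.963 = 1.341.
df = n − k − 1 = 52 − 2 − 1 = 49.
One-sided p ≈ 0.0931, which is ≥ 0.05, so fail to reject H₀.
The data do not give significant evidence that the true slope on saturated fat intake is positive, holding the other predictors fixed.

t = 1.341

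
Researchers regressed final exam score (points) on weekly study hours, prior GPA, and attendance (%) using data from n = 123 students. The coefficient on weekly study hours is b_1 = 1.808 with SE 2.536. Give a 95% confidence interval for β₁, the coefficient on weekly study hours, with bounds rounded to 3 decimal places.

(-3.214, 6.830)

df = n − k − 1 = 123 − 3 − 1 = 119.
t* = t_{0.025, 119} = 1.9801.
Margin = t* × SE = 1.9801 × 2.536 = 5.02153.
CI: 1.808 ± 5.02153 → (-3.214, 6.830).
With 95% confidence, each one-unit increase in weekly study hours is associated with a change of between -3.214 and 6.830 points in final exam score, holding the other predictors fixed.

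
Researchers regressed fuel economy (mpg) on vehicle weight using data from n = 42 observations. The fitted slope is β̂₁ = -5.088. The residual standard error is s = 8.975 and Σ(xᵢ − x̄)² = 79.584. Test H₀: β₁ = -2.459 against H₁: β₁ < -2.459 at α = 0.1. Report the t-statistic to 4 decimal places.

SE(β̂₁) = s/√Sₓₓ = 8.975/√79.584 = 1.00605.
t = (-5.088 − (-2.459)) / 1.00605 = -2.6132.
df = n − 2 = 40.
One-sided p ≈ 0.0063, which is < 0.1, so reject H₀.
There is evidence that the true slope on vehicle weight is below -2.459 mpg per unit.

t = -2.6132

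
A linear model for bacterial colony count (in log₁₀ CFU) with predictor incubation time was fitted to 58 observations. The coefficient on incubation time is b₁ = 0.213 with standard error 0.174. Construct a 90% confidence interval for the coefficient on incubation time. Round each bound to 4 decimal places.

df = n − 2 = 58 − 2 = 56.
t* = t_{0.05, 56} = 1.672522.
Margin = t* × SE = 1.672522 × 0.174 = 0.291019.
CI: 0.213 ± 0.291019 → (-0.0780, 0.5040).
With 90% confidence, each one-unit increase in incubation time is associated with a change of between -0.0780 and 0.5040 log₁₀ CFU in bacterial colony count.

(-0.0780, 0.5040)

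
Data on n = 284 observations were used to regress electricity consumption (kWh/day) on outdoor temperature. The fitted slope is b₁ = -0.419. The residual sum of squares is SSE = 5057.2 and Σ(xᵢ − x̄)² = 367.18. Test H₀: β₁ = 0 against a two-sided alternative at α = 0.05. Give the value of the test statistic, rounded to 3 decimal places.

t = -1.896

MSE = SSE/(n − 2) = 5057.2/282 = 17.9333.
SE(b₁) = √(MSE/Sₓₓ) = √(17.9333/367.18) = 0.220999.
t = -0.419 / 0.220999 = -1.896.
df = n − 2 = 282.
Two-sided p ≈ 0.0590, which is ≥ 0.05, so fail to reject H₀.
The data do not give significant evidence of an association between outdoor temperature and electricity consumption.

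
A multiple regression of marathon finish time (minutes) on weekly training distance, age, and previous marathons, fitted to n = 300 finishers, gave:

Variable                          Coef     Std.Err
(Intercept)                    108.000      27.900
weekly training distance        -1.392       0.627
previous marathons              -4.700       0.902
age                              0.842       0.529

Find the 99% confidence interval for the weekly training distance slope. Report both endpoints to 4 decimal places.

Read off: b = -1.392, SE = 0.627 for weekly training distance.
df = n − k − 1 = 300 − 3 − 1 = 296.
t* = t_{0.005, 296} = 2.592541.
Margin = t* × SE = 2.592541 × 0.627 = 1.625523.
CI: -1.392 ± 1.625523 → (-3.0175, 0.2335).

(-3.0175, 0.2335)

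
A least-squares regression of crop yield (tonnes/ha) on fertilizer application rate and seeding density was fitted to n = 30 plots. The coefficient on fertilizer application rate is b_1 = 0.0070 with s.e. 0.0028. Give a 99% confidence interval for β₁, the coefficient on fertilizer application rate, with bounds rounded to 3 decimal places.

(-0.001, 0.015)

df = n − k − 1 = 30 − 2 − 1 = 27.
t* = t_{0.005, 27} = 2.770683.
Margin = t* × SE = 2.770683 × 0.0028 = 0.00776.
CI: 0.0070 ± 0.00776 → (-0.001, 0.015).
With 99% confidence, each one-unit increase in fertilizer application rate is associated with a change of between -0.001 and 0.015 tonnes/ha in crop yield, holding the other predictors fixed.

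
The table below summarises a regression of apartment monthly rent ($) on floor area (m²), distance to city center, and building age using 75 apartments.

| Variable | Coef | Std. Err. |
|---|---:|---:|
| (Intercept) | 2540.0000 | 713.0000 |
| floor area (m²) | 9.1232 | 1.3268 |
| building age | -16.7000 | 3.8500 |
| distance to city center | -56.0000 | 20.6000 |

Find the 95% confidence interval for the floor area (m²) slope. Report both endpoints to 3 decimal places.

Read off: b = 9.1232, SE = 1.3268 for floor area (m²).
df = n − k − 1 = 75 − 3 − 1 = 71.
t* = t_{0.025, 71} = 1.993943.
Margin = t* × SE = 1.993943 × 1.3268 = 2.64556.
CI: 9.1232 ± 2.64556 → (6.478, 11.769).

(6.478, 11.769)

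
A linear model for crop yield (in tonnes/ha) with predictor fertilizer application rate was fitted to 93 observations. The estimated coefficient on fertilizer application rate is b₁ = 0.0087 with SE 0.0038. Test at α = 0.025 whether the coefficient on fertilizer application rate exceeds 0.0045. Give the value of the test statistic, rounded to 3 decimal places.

H₀: β₁ = 0.0045 vs H₁: β₁ > 0.0045.
t = (b₁ − β₁⁰)/SE = (0.0087 − 0.0045) / 0.0038 = 1.105.
df = n − 2 = 93 − 2 = 91.
One-sided p ≈ 0.1360, which is ≥ 0.025, so fail to reject H₀.
The data do not give significant evidence that the true slope on fertilizer application rate exceeds 0.0045 tonnes/ha per unit.

t = 1.105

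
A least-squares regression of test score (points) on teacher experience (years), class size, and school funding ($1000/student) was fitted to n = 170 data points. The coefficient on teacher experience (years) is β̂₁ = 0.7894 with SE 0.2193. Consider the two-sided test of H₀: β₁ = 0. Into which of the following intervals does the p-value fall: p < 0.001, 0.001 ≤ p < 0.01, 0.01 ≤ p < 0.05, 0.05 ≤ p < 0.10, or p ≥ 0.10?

t = 0.7894 / 0.2193 = 3.600.
df = n − k − 1 = 170 − 3 − 1 = 166.
Two-sided p = 2·P(T_{166} > |t|) ≈ 0.0004.
So p < 0.001.

p < 0.001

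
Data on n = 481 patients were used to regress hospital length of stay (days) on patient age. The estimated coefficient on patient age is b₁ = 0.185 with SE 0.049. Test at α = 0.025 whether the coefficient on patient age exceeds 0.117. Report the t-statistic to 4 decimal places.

H₀: β₁ = 0.117 vs H₁: β₁ > 0.117.
t = (b₁ − β₁⁰)/SE = (0.185 − 0.117) / 0.049 = 1.3878.
df = n − 2 = 481 − 2 = 479.
One-sided p ≈ 0.0829, which is ≥ 0.025, so fail to reject H₀.
The data do not give significant evidence that the true slope on patient age exceeds 0.117 days per unit.

t = 1.3878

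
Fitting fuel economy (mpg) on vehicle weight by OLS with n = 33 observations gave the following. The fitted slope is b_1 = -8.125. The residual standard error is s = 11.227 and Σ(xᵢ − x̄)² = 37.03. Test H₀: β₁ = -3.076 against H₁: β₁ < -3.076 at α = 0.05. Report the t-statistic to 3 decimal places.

SE(b_1) = s/√Sₓₓ = 11.227/√37.03 = 1.84496.
t = (-8.125 − (-3.076)) / 1.84496 = -2.737.
df = n − 2 = 31.
One-sided p ≈ 0.0051, which is < 0.05, so reject H₀.
There is evidence that the true slope on vehicle weight is below -3.076 mpg per unit.

t = -2.737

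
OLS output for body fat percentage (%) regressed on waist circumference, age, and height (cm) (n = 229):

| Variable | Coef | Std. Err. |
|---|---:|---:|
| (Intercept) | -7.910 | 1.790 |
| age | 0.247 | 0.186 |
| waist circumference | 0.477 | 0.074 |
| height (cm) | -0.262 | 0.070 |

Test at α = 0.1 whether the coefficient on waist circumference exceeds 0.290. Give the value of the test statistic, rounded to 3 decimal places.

Read off: b = 0.477, SE = 0.074 for waist circumference.
H₀: β₁ = 0.290 vs H₁: β₁ > 0.290.
t = (0.477 − 0.290) / 0.074 = 2.527.
df = n − k − 1 = 229 − 3 − 1 = 225.
One-sided p ≈ 0.0061, which is < 0.1, so reject H₀.
There is evidence that the true slope on waist circumference exceeds 0.290 % per unit, holding the other predictors fixed.

t = 2.527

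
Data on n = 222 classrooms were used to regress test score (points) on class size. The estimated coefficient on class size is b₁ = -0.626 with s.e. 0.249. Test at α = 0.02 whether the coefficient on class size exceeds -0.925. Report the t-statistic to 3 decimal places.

H₀: β₁ = -0.925 vs H₁: β₁ > -0.925.
t = (b₁ − β₁⁰)/SE = (-0.626 − (-0.925)) / 0.249 = 1.201.
df = n − 2 = 222 − 2 = 220.
One-sided p ≈ 0.1156, which is ≥ 0.02, so fail to reject H₀.
The data do not give significant evidence that the true slope on class size exceeds -0.925 points per unit.

t = 1.201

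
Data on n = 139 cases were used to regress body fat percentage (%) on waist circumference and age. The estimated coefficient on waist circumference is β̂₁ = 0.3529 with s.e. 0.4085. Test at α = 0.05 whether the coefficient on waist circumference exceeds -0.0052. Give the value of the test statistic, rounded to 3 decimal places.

H₀: β₁ = -0.0052 vs H₁: β₁ > -0.0052.
t = (β̂₁ − β₁⁰)/SE = (0.3529 − (-0.0052)) / 0.4085 = 0.877.
df = n − k − 1 = 139 − 2 − 1 = 136.
One-sided p ≈ 0.1911, which is ≥ 0.05, so fail to reject H₀.
The data do not give significant evidence that the true slope on waist circumference exceeds -0.0052 % per unit, holding the other predictors fixed.

t = 0.877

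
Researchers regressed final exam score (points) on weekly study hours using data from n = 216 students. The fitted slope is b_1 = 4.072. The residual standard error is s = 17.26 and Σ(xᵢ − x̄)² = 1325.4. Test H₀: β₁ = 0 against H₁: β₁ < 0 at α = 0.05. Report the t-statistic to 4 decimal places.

t = 8.5890

SE(b_1) = s/√Sₓₓ = 17.26/√1325.4 = 0.474097.
t = 4.072 / 0.474097 = 8.5890.
df = n − 2 = 214.
One-sided p ≈ 1.0000, which is ≥ 0.05, so fail to reject H₀.
The data do not give significant evidence that the true slope on weekly study hours is negative.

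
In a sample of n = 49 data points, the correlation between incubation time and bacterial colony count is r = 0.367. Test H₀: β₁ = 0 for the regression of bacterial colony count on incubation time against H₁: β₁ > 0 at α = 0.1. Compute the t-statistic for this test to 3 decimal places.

t = 2.705

t = r·√(n − 2)/√(1 − r²) = 0.367·√47/√0.865311 = 2.705.
df = n − 2 = 47.
One-sided p ≈ 0.0047, which is < 0.1, so reject H₀.
There is evidence of a linear association between incubation time and bacterial colony count.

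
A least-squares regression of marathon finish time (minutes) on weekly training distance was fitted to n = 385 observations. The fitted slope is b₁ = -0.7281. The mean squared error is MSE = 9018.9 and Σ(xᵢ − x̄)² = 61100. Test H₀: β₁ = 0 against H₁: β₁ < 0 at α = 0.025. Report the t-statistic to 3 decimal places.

t = -1.895

SE(b₁) = √(MSE/Sₓₓ) = √(9018.9/61100) = 0.384199.
t = -0.7281 / 0.384199 = -1.895.
df = n − 2 = 383.
One-sided p ≈ 0.0294, which is ≥ 0.025, so fail to reject H₀.
The data do not give significant evidence that the true slope on weekly training distance is negative.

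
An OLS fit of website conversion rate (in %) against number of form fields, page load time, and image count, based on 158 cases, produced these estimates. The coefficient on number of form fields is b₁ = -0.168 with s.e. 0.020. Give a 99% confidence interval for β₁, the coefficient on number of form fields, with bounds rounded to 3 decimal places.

(-0.220, -0.116)

df = n − k − 1 = 158 − 3 − 1 = 154.
t* = t_{0.005, 154} = 2.608131.
Margin = t* × SE = 2.608131 × 0.020 = 0.05216.
CI: -0.168 ± 0.05216 → (-0.220, -0.116).
With 99% confidence, each one-unit increase in number of form fields is associated with a change of between -0.220 and -0.116 % in website conversion rate, holding the other predictors fixed.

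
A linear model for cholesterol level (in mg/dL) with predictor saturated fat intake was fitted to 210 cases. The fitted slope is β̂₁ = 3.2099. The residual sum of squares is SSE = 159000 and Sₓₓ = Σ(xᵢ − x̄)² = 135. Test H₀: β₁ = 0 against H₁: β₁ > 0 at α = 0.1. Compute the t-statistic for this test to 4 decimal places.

MSE = SSE/(n − 2) = 159000/208 = 764.423.
SE(β̂₁) = √(MSE/Sₓₓ) = √(764.423/135) = 2.37958.
t = 3.2099 / 2.37958 = 1.3489.
df = n − 2 = 208.
One-sided p ≈ 0.0894, which is < 0.1, so reject H₀.
There is evidence that the true slope on saturated fat intake is positive.

t = 1.3489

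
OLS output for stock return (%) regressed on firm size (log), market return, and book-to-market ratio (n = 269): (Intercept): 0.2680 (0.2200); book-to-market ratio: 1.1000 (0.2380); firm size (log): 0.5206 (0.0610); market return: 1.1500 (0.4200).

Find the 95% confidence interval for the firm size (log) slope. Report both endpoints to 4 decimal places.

(0.4005, 0.6407)

Read off: b = 0.5206, SE = 0.0610 for firm size (log).
df = n − k − 1 = 269 − 3 − 1 = 265.
t* = t_{0.025, 265} = 1.968956.
Margin = t* × SE = 1.968956 × 0.0610 = 0.120106.
CI: 0.5206 ± 0.120106 → (0.4005, 0.6407).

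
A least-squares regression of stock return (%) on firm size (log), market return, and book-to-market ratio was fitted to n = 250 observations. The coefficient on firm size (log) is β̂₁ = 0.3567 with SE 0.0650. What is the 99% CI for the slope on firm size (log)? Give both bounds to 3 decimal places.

df = n − k − 1 = 250 − 3 − 1 = 246.
t* = t_{0.005, 246} = 2.595962.
Margin = t* × SE = 2.595962 × 0.0650 = 0.16874.
CI: 0.3567 ± 0.16874 → (0.188, 0.525).
With 99% confidence, each one-unit increase in firm size (log) is associated with a change of between 0.188 and 0.525 % in stock return, holding the other predictors fixed.

(0.188, 0.525)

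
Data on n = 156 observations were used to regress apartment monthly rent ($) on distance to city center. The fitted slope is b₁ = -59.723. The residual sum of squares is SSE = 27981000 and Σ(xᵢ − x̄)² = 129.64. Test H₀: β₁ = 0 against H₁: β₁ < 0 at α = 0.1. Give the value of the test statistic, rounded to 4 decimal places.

MSE = SSE/(n − 2) = 27981000/154 = 181695.
SE(b₁) = √(MSE/Sₓₓ) = √(181695/129.64) = 37.4371.
t = -59.723 / 37.4371 = -1.5953.
df = n − 2 = 154.
One-sided p ≈ 0.0563, which is < 0.1, so reject H₀.
There is evidence that the true slope on distance to city center is negative.

t = -1.5953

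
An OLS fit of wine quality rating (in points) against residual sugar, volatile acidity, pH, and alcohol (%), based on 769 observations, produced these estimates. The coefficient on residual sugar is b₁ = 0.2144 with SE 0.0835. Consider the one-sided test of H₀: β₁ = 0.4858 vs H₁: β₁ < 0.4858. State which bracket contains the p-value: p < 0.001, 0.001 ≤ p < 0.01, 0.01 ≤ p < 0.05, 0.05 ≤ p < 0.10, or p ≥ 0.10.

p < 0.001

t = (0.2144 − 0.4858) / 0.0835 = -3.250.
df = n − k − 1 = 769 − 4 − 1 = 764.
One-sided p = P(T_{764} < t) ≈ 0.0006.
So p < 0.001.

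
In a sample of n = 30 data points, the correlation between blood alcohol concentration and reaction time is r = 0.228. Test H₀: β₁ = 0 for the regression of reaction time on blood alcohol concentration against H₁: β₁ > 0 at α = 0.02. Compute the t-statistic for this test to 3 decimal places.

t = r·√(n − 2)/√(1 − r²) = 0.228·√28/√0.948016 = 1.239.
df = n − 2 = 28.
One-sided p ≈ 0.1128, which is ≥ 0.02, so fail to reject H₀.
The data do not give significant evidence of a linear association between blood alcohol concentration and reaction time.

t = 1.239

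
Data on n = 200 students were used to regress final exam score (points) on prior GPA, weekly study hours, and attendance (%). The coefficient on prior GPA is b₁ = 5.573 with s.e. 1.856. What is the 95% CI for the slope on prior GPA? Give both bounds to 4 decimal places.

(1.9127, 9.2333)

df = n − k − 1 = 200 − 3 − 1 = 196.
t* = t_{0.025, 196} = 1.972141.
Margin = t* × SE = 1.972141 × 1.856 = 3.660294.
CI: 5.573 ± 3.660294 → (1.9127, 9.2333).
With 95% confidence, each one-unit increase in prior GPA is associated with a change of between 1.9127 and 9.2333 points in final exam score, holding the other predictors fixed.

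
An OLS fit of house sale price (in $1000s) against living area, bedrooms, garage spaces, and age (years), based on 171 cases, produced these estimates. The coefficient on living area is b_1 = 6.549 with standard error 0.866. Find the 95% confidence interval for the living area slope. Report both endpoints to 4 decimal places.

(4.8392, 8.2588)

df = n − k − 1 = 171 − 4 − 1 = 166.
t* = t_{0.025, 166} = 1.974358.
Margin = t* × SE = 1.974358 × 0.866 = 1.709794.
CI: 6.549 ± 1.709794 → (4.8392, 8.2588).
With 95% confidence, each one-unit increase in living area is associated with a change of between 4.8392 and 8.2588 $1000s in house sale price, holding the other predictors fixed.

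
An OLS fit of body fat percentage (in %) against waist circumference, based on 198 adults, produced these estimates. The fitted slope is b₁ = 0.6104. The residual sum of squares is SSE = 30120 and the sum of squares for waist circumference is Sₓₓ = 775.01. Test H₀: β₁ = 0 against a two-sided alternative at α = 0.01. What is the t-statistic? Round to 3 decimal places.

t = 1.371

MSE = SSE/(n − 2) = 30120/196 = 153.673.
SE(b₁) = √(MSE/Sₓₓ) = √(153.673/775.01) = 0.445293.
t = 0.6104 / 0.445293 = 1.371.
df = n − 2 = 196.
Two-sided p ≈ 0.1720, which is ≥ 0.01, so fail to reject H₀.
The data do not give significant evidence of an association between waist circumference and body fat percentage.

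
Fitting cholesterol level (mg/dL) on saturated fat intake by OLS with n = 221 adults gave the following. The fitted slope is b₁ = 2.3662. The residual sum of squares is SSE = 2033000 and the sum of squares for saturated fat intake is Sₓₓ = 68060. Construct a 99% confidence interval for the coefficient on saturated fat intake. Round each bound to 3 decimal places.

MSE = SSE/(n − 2) = 2033000/219 = 9283.11.
SE(b₁) = √(MSE/Sₓₓ) = √(9283.11/68060) = 0.369318.
df = n − 2 = 219.
t* = t_{0.005, 219} = 2.598465.
Margin = t* × SE = 2.598465 × 0.369318 = 0.95966.
CI: 2.3662 ± 0.95966 → (1.407, 3.326).
With 99% confidence, each one-unit increase in saturated fat intake is associated with a change of between 1.407 and 3.326 mg/dL in cholesterol level.

(1.407, 3.326)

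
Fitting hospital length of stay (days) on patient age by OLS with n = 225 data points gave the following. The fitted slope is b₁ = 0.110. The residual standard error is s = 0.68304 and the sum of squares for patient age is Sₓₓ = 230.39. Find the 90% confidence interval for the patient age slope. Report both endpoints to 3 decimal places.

(0.036, 0.184)

SE(b₁) = s/√Sₓₓ = 0.68304/√230.39 = 0.0450002.
df = n − 2 = 223.
t* = t_{0.05, 223} = 1.651715.
Margin = t* × SE = 1.651715 × 0.0450002 = 0.07433.
CI: 0.110 ± 0.07433 → (0.036, 0.184).
With 90% confidence, each one-unit increase in patient age is associated with a change of between 0.036 and 0.184 days in hospital length of stay.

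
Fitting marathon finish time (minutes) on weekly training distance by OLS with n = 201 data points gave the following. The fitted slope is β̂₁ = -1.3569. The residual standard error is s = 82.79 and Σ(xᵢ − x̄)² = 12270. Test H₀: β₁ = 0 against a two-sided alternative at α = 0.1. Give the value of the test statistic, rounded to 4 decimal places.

SE(β̂₁) = s/√Sₓₓ = 82.79/√12270 = 0.747404.
t = -1.3569 / 0.747404 = -1.8155.
df = n − 2 = 199.
Two-sided p ≈ 0.0710, which is < 0.1, so reject H₀.
There is evidence that weekly training distance is associated with marathon finish time.

t = -1.8155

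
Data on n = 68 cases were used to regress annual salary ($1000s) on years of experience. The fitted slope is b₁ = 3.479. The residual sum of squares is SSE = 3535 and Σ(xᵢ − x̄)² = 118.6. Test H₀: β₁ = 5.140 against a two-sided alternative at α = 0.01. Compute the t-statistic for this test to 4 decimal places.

t = -2.4717

MSE = SSE/(n − 2) = 3535/66 = 53.5606.
SE(b₁) = √(MSE/Sₓₓ) = √(53.5606/118.6) = 0.672017.
t = (3.479 − 5.140) / 0.672017 = -2.4717.
df = n − 2 = 66.
Two-sided p ≈ 0.0160, which is ≥ 0.01, so fail to reject H₀.
The data are consistent with a true slope of 5.140 $1000s per unit of years of experience.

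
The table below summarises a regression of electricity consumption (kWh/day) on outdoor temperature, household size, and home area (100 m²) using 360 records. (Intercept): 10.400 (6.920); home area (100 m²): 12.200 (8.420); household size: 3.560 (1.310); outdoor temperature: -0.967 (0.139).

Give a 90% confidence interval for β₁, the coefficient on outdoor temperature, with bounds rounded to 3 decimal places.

Read off: b = -0.967, SE = 0.139 for outdoor temperature.
df = n − k − 1 = 360 − 3 − 1 = 356.
t* = t_{0.05, 356} = 1.649145.
Margin = t* × SE = 1.649145 × 0.139 = 0.22923.
CI: -0.967 ± 0.22923 → (-1.196, -0.738).

(-1.196, -0.738)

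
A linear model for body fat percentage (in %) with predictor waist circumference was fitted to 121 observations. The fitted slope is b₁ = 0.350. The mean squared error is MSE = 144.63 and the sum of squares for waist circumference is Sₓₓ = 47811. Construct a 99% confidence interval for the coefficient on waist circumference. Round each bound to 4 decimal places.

(0.2060, 0.4940)

SE(b₁) = √(MSE/Sₓₓ) = √(144.63/47811) = 0.0550003.
df = n − 2 = 119.
t* = t_{0.005, 119} = 2.617776.
Margin = t* × SE = 2.617776 × 0.0550003 = 0.143979.
CI: 0.350 ± 0.143979 → (0.2060, 0.4940).
With 99% confidence, each one-unit increase in waist circumference is associated with a change of between 0.2060 and 0.4940 % in body fat percentage.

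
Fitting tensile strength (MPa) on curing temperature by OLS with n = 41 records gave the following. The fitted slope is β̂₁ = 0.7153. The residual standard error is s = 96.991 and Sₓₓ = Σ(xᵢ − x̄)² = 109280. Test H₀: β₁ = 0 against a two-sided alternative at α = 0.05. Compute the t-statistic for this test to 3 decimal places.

SE(β̂₁) = s/√Sₓₓ = 96.991/√109280 = 0.293401.
t = 0.7153 / 0.293401 = 2.438.
df = n − 2 = 39.
Two-sided p ≈ 0.0194, which is < 0.05, so reject H₀.
There is evidence that curing temperature is associated with tensile strength.

t = 2.438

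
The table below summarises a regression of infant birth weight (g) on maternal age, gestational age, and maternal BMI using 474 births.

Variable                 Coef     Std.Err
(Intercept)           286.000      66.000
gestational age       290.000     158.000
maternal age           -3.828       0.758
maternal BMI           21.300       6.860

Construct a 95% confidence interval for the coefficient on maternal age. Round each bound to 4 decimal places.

Read off: b = -3.828, SE = 0.758 for maternal age.
df = n − k − 1 = 474 − 3 − 1 = 470.
t* = t_{0.025, 470} = 1.965024.
Margin = t* × SE = 1.965024 × 0.758 = 1.489488.
CI: -3.828 ± 1.489488 → (-5.3175, -2.3385).

(-5.3175, -2.3385)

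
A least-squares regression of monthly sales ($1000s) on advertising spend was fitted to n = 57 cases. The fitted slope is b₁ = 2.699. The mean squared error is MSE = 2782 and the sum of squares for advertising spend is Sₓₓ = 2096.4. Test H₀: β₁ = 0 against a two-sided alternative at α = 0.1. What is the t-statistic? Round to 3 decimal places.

SE(b₁) = √(MSE/Sₓₓ) = √(2782/2096.4) = 1.15197.
t = 2.699 / 1.15197 = 2.343.
df = n − 2 = 55.
Two-sided p ≈ 0.0228, which is < 0.1, so reject H₀.
There is evidence that advertising spend is associated with monthly sales.

t = 2.343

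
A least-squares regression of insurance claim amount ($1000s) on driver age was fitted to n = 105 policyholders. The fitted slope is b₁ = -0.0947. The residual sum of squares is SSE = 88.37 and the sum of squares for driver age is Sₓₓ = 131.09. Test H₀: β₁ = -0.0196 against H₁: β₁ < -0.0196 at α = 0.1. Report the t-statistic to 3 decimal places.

t = -0.928

MSE = SSE/(n − 2) = 88.37/103 = 0.857961.
SE(b₁) = √(MSE/Sₓₓ) = √(0.857961/131.09) = 0.0809001.
t = (-0.0947 − (-0.0196)) / 0.0809001 = -0.928.
df = n − 2 = 103.
One-sided p ≈ 0.1777, which is ≥ 0.1, so fail to reject H₀.
The data do not give significant evidence that the true slope on driver age is below -0.0196 $1000s per unit.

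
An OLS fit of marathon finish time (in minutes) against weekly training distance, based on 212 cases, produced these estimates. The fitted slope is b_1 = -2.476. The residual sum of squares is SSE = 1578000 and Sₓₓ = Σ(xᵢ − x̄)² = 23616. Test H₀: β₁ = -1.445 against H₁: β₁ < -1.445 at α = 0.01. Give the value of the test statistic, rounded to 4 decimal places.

t = -1.8278

MSE = SSE/(n − 2) = 1578000/210 = 7514.29.
SE(b_1) = √(MSE/Sₓₓ) = √(7514.29/23616) = 0.56408.
t = (-2.476 − (-1.445)) / 0.56408 = -1.8278.
df = n − 2 = 210.
One-sided p ≈ 0.0345, which is ≥ 0.01, so fail to reject H₀.
The data do not give significant evidence that the true slope on weekly training distance is below -1.445 minutes per unit.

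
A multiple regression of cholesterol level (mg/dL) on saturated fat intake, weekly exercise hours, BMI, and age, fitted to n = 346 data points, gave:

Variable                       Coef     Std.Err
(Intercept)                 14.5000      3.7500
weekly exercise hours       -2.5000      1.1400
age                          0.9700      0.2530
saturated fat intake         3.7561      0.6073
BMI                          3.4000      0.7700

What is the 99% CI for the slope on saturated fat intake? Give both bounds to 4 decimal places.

Read off: b = 3.7561, SE = 0.6073 for saturated fat intake.
df = n − k − 1 = 346 − 4 − 1 = 341.
t* = t_{0.005, 341} = 2.590324.
Margin = t* × SE = 2.590324 × 0.6073 = 1.573104.
CI: 3.7561 ± 1.573104 → (2.1830, 5.3292).

(2.1830, 5.3292)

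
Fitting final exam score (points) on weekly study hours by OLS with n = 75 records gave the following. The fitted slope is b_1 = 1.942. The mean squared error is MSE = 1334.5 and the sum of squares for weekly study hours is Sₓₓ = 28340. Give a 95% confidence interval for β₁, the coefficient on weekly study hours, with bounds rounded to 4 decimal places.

(1.5095, 2.3745)

SE(b_1) = √(MSE/Sₓₓ) = √(1334.5/28340) = 0.217.
df = n − 2 = 73.
t* = t_{0.025, 73} = 1.992997.
Margin = t* × SE = 1.992997 × 0.217 = 0.432480.
CI: 1.942 ± 0.432480 → (1.5095, 2.3745).
With 95% confidence, each one-unit increase in weekly study hours is associated with a change of between 1.5095 and 2.3745 points in final exam score.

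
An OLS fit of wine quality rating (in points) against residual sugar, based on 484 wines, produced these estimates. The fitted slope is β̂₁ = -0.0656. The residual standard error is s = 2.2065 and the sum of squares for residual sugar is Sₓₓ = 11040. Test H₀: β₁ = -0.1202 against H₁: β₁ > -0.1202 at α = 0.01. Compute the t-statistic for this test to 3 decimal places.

t = 2.600

SE(β̂₁) = s/√Sₓₓ = 2.2065/√11040 = 0.021.
t = (-0.0656 − (-0.1202)) / 0.021 = 2.600.
df = n − 2 = 482.
One-sided p ≈ 0.0048, which is < 0.01, so reject H₀.
There is evidence that the true slope on residual sugar exceeds -0.1202 points per unit.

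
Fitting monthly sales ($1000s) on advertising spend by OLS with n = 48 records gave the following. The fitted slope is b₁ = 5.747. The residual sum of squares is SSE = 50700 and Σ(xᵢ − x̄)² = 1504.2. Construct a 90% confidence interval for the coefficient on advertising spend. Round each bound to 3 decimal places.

MSE = SSE/(n − 2) = 50700/46 = 1102.17.
SE(b₁) = √(MSE/Sₓₓ) = √(1102.17/1504.2) = 0.855997.
df = n − 2 = 46.
t* = t_{0.05, 46} = 1.67866.
Margin = t* × SE = 1.67866 × 0.855997 = 1.43693.
CI: 5.747 ± 1.43693 → (4.310, 7.184).
With 90% confidence, each one-unit increase in advertising spend is associated with a change of between 4.310 and 7.184 $1000s in monthly sales.

(4.310, 7.184)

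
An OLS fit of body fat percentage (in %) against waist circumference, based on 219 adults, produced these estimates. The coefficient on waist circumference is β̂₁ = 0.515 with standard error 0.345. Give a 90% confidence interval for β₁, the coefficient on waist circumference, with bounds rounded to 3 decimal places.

df = n − 2 = 219 − 2 = 217.
t* = t_{0.05, 217} = 1.651906.
Margin = t* × SE = 1.651906 × 0.345 = 0.56991.
CI: 0.515 ± 0.56991 → (-0.055, 1.085).
With 90% confidence, each one-unit increase in waist circumference is associated with a change of between -0.055 and 1.085 % in body fat percentage.

(-0.055, 1.085)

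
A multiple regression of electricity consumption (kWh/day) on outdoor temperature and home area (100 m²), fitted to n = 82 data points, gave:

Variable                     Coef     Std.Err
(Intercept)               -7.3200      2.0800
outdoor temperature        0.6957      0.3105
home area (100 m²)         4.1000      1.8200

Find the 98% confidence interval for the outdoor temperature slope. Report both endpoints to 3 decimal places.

(-0.042, 1.433)

Read off: b = 0.6957, SE = 0.3105 for outdoor temperature.
df = n − k − 1 = 82 − 2 − 1 = 79.
t* = t_{0.01, 79} = 2.374482.
Margin = t* × SE = 2.374482 × 0.3105 = 0.73728.
CI: 0.6957 ± 0.73728 → (-0.042, 1.433).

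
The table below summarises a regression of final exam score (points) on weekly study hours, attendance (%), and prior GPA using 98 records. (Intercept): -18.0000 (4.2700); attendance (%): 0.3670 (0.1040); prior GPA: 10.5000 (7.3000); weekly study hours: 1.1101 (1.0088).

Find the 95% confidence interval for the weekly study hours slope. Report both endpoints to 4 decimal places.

Read off: b = 1.1101, SE = 1.0088 for weekly study hours.
df = n − k − 1 = 98 − 3 − 1 = 94.
t* = t_{0.025, 94} = 1.985523.
Margin = t* × SE = 1.985523 × 1.0088 = 2.002996.
CI: 1.1101 ± 2.002996 → (-0.8929, 3.1131).

(-0.8929, 3.1131)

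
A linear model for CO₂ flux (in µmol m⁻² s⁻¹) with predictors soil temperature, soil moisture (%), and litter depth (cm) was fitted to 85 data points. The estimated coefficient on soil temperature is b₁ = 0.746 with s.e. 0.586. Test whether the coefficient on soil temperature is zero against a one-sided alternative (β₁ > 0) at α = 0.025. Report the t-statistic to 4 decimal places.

H₀: β₁ = 0 vs H₁: β₁ > 0.
t = (b₁ − β₁⁰)/SE = 0.746 / 0.586 = 1.2730.
df = n − k − 1 = 85 − 3 − 1 = 81.
One-sided p ≈ 0.1033, which is ≥ 0.025, so fail to reject H₀.
The data do not give significant evidence that the true slope on soil temperature is positive, holding the other predictors fixed.

t = 1.2730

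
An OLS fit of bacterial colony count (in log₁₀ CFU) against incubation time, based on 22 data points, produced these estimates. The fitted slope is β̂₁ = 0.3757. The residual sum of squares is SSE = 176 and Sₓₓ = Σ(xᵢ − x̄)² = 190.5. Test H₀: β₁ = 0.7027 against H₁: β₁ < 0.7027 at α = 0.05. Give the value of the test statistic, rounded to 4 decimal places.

MSE = SSE/(n − 2) = 176/20 = 8.8.
SE(β̂₁) = √(MSE/Sₓₓ) = √(8.8/190.5) = 0.214928.
t = (0.3757 − 0.7027) / 0.214928 = -1.5214.
df = n − 2 = 20.
One-sided p ≈ 0.0719, which is ≥ 0.05, so fail to reject H₀.
The data do not give significant evidence that the true slope on incubation time is below 0.7027 log₁₀ CFU per unit.

t = -1.5214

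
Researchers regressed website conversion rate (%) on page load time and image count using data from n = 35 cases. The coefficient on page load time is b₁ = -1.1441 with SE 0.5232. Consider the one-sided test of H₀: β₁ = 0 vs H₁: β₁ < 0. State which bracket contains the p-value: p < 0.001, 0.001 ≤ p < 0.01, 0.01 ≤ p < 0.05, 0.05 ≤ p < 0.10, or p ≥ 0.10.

t = -1.1441 / 0.5232 = -2.187.
df = n − k − 1 = 35 − 2 − 1 = 32.
One-sided p = P(T_{32} < t) ≈ 0.0181.
So 0.01 ≤ p < 0.05.

0.01 ≤ p < 0.05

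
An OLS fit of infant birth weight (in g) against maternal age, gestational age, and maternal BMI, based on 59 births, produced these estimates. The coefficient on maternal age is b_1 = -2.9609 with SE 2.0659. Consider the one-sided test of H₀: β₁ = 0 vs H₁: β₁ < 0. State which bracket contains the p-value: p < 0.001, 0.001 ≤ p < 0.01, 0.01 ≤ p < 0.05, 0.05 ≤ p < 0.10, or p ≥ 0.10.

0.05 ≤ p < 0.10

t = -2.9609 / 2.0659 = -1.433.
df = n − k − 1 = 59 − 3 − 1 = 55.
One-sided p = P(T_{55} < t) ≈ 0.0787.
So 0.05 ≤ p < 0.10.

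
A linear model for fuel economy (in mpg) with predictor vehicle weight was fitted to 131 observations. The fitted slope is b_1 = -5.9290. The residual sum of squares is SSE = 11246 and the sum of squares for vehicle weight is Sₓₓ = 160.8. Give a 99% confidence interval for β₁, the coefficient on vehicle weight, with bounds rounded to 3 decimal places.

(-7.854, -4.004)

MSE = SSE/(n − 2) = 11246/129 = 87.1783.
SE(b_1) = √(MSE/Sₓₓ) = √(87.1783/160.8) = 0.736311.
df = n − 2 = 129.
t* = t_{0.005, 129} = 2.614479.
Margin = t* × SE = 2.614479 × 0.736311 = 1.92507.
CI: -5.9290 ± 1.92507 → (-7.854, -4.004).
With 99% confidence, each one-unit increase in vehicle weight is associated with a change of between -7.854 and -4.004 mpg in fuel economy.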